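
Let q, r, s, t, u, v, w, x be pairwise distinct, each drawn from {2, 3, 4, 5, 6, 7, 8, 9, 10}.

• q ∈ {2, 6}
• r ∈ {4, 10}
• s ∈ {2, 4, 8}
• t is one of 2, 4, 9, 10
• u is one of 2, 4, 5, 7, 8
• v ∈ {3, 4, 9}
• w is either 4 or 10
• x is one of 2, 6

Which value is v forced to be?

3

The 2 variables q and x are confined to {2, 6}, which locks those values in; drop them from s, t, u.
The 2 variables r and w are confined to {4, 10}, which locks those values in; drop them from s, t, u, v.
s's domain is down to {8}, so s = 8. Remove 8 from u.
t has just one choice, so t = 9. Remove 9 from v.
So v = 3.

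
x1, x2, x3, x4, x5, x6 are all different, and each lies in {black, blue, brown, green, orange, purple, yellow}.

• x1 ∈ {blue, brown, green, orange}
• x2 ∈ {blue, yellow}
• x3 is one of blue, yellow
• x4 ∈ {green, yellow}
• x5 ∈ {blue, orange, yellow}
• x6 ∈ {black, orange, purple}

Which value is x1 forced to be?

brown

x2 and x3 share exactly the 2 values {blue, yellow}; by pigeonhole those values go to them, so strike blue, yellow from x1, x4, x5.
x4's domain is down to {green}, so x4 = green. Strike green from x1.
That leaves x5 = orange. Strike orange from x1, x6.
So x1 = brown.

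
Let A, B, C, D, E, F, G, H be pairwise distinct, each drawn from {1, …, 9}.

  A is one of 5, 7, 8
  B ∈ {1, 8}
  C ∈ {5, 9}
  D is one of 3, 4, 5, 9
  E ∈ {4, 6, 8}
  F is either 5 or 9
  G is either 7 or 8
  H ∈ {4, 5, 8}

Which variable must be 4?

H

Among the 8 variables, 1 fits only B (and all 8 values in {1, 3, 4, 5, 6, 7, 8, 9} must be used), so B = 1.
The 7 still-open variables together cover exactly {3, 4, 5, 6, 7, 8, 9} — 7 values for 7 variables — and 3 appears only in D's list, so D = 3.
The 6 still-open variables draw from only 6 values {4, 5, 6, 7, 8, 9}, so each is used; only E can be 6, hence E = 6.
The 5 still-open variables together cover exactly {4, 5, 7, 8, 9} — 5 values for 5 variables — and 4 appears only in H's list, so H = 4.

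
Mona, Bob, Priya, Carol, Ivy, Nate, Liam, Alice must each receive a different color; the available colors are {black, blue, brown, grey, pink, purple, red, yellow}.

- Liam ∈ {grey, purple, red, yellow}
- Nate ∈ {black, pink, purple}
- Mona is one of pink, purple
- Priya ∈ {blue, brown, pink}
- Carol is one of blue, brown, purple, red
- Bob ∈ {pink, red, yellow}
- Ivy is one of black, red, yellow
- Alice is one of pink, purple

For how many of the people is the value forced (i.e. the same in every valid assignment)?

Among the 8 variables, grey fits only Liam (and all 8 values in {black, blue, brown, grey, pink, purple, red, yellow} must be used), so Liam = grey.
Mona and Alice share exactly the 2 values {pink, purple}; by pigeonhole those values go to them, so strike pink, purple from Bob, Priya, Carol, Nate.
Nate must be black (only option left). Strike black from Ivy.
Bob and Ivy share exactly the 2 values {red, yellow}; by pigeonhole those values go to them, so strike red, yellow from Carol.
Determined: Nate=black, Liam=grey. The other people each still have more than one consistent value. That makes 2.

2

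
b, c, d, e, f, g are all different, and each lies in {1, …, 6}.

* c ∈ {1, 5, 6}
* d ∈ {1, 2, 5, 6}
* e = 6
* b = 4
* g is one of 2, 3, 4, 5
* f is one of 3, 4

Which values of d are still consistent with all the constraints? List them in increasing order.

1, 2, 5

b's domain is down to {4}, so b = 4. Remove 4 from f, g.
e must be 6 (only option left). Eliminate 6 elsewhere: c, d.
That leaves f = 3. Remove 3 from g.
No further eliminations apply; d can still be any of 1, 2, 5.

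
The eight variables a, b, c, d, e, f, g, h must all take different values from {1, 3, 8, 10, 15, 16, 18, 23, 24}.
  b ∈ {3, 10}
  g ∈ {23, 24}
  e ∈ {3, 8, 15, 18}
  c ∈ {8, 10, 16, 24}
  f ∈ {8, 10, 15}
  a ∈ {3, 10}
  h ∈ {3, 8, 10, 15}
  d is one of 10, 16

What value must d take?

16

The 8 variables together cover exactly {3, 8, 10, 15, 16, 18, 23, 24} — 8 values for 8 variables — and 18 appears only in e's list, so e = 18.
The 7 still-open variables together cover exactly {3, 8, 10, 15, 16, 23, 24} — 7 values for 7 variables — and 23 appears only in g's list, so g = 23.
The 6 still-open variables draw from only 6 values {3, 8, 10, 15, 16, 24}, so each is used; only c can be 24, hence c = 24.
The 5 still-open variables draw from only 5 values {3, 8, 10, 15, 16}, so each is used; only d can be 16, hence d = 16.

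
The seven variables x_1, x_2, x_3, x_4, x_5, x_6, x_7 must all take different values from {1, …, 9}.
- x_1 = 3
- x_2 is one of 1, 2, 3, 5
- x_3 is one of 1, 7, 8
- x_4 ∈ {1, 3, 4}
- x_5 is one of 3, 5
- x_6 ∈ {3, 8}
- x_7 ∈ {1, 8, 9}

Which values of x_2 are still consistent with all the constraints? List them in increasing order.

1, 2

x_1 must be 3 (only option left). Eliminate 3 elsewhere: x_2, x_4, x_5, x_6.
That leaves x_5 = 5. Eliminate 5 elsewhere: x_2.
x_6's domain is down to {8}, so x_6 = 8. Remove 8 from x_3, x_7.
No further eliminations apply; x_2 can still be any of 1, 2.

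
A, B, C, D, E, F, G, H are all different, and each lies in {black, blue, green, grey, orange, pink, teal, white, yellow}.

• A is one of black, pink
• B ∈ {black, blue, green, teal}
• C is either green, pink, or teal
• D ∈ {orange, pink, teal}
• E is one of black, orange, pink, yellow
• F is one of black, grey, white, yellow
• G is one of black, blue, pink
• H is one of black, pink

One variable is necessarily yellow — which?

E

A and H share exactly the 2 values {black, pink}; by pigeonhole those values go to them, so strike black, pink from B, C, D, E, F, G.
G has just one choice, so G = blue. Strike blue from B.
B and C between them cover only {green, teal} — a naked pair. Remove those values from D.
D's domain is down to {orange}, so D = orange. Eliminate orange elsewhere: E.
So yellow goes to E.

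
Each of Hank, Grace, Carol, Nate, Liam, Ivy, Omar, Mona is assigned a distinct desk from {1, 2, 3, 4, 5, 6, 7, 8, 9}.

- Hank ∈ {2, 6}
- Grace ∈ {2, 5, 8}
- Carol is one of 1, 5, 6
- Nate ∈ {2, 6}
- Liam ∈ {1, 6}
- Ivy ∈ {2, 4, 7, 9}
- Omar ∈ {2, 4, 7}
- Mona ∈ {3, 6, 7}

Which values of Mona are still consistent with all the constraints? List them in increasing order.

The 2 variables Hank and Nate are confined to {2, 6}, which locks those values in; drop them from Grace, Carol, Liam, Ivy, Omar, Mona.
Liam has just one choice, so Liam = 1. So Carol can't be 1.
Carol has just one choice, so Carol = 5. Remove 5 from Grace.
That leaves Grace = 8.
No further eliminations apply; Mona can still be any of 3, 7.

3, 7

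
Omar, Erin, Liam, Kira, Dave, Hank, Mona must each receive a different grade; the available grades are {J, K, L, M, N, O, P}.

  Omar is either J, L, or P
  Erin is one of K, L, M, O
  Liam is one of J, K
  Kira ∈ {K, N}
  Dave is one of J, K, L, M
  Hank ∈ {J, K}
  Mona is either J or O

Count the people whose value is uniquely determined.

The 7 variables draw from only 7 values {J, K, L, M, N, O, P}, so each is used; only Kira can be N, hence Kira = N.
The 6 still-open variables together cover exactly {J, K, L, M, O, P} — 6 values for 6 variables — and P appears only in Omar's list, so Omar = P.
Liam and Hank share exactly the 2 values {J, K}; by pigeonhole those values go to them, so strike J, K from Erin, Dave, Mona.
Mona's domain is down to {O}, so Mona = O. Eliminate O elsewhere: Erin.
Determined: Omar=P, Kira=N, Mona=O. The other people each still have more than one consistent value. That makes 3.

3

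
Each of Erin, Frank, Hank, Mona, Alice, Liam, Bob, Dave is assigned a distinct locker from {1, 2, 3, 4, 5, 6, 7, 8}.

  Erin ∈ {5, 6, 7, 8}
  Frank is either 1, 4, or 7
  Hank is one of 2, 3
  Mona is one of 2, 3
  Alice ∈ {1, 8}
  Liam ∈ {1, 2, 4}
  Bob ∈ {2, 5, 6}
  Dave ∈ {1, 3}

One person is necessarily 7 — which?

Hank and Mona share exactly the 2 values {2, 3}; by pigeonhole those values go to them, so strike 2, 3 from Liam, Bob, Dave.
Dave has just one choice, so Dave = 1. Strike 1 from Frank, Alice, Liam.
Alice has just one choice, so Alice = 8. Eliminate 8 elsewhere: Erin.
Liam has just one choice, so Liam = 4. Remove 4 from Frank.
So 7 goes to Frank.

Frank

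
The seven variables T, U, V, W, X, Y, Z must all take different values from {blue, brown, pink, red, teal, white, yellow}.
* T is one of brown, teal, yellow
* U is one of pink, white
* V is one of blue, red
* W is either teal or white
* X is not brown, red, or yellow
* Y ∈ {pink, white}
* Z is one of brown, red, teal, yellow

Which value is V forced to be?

red

U and Y between them cover only {pink, white} — a naked pair. Remove those values from W, X.
W has just one choice, so W = teal. So T, X, Z can't be teal.
X must be blue (only option left). Remove blue from V.
So V = red.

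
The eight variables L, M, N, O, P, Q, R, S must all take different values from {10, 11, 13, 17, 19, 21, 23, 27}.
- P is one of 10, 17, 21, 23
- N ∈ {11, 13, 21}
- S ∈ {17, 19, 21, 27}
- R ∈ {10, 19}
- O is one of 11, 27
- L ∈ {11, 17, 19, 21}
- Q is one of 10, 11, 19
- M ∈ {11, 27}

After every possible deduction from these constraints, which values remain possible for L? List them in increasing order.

The 8 variables together cover exactly {10, 11, 13, 17, 19, 21, 23, 27} — 8 values for 8 variables — and 13 appears only in N's list, so N = 13.
Among the 7 still-open variables, 23 fits only P (and all 7 values in {10, 11, 17, 19, 21, 23, 27} must be used), so P = 23.
The 2 variables M and O are confined to {11, 27}, which locks those values in; drop them from L, Q, S.
Q and R between them cover only {10, 19} — a naked pair. Remove those values from L, S.
No further eliminations apply; L can still be any of 17, 21.

17, 21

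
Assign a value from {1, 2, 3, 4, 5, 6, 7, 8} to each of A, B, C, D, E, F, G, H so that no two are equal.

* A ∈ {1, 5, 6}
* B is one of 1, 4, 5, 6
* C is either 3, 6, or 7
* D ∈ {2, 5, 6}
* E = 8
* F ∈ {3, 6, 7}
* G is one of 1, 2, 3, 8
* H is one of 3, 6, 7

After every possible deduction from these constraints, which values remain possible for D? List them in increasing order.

E has just one choice, so E = 8. So G can't be 8.
The 7 still-open variables together cover exactly {1, 2, 3, 4, 5, 6, 7} — 7 values for 7 variables — and 4 appears only in B's list, so B = 4.
C, F, H share exactly the 3 values {3, 6, 7}; by pigeonhole those values go to them, so strike 3, 6, 7 from A, D, G.
No further eliminations apply; D can still be any of 2, 5.

2, 5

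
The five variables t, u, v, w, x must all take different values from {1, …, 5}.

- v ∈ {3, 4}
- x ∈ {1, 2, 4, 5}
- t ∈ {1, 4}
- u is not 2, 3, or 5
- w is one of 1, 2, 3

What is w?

The 5 variables together cover exactly {1, 2, 3, 4, 5} — 5 values for 5 variables — and 5 appears only in x's list, so x = 5.
The 4 still-open variables draw from only 4 values {1, 2, 3, 4}, so each is used; only w can be 2, hence w = 2.

2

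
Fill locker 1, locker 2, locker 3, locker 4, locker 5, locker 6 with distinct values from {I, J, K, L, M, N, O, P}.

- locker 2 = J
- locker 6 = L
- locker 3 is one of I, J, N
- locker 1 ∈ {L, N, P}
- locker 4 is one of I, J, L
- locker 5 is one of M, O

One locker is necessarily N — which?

locker 3

locker 2 must be J (only option left). Strike J from locker 3, locker 4.
locker 6 must be L (only option left). Strike L from locker 1, locker 4.
locker 4's domain is down to {I}, so locker 4 = I. Eliminate I elsewhere: locker 3.
So N goes to locker 3.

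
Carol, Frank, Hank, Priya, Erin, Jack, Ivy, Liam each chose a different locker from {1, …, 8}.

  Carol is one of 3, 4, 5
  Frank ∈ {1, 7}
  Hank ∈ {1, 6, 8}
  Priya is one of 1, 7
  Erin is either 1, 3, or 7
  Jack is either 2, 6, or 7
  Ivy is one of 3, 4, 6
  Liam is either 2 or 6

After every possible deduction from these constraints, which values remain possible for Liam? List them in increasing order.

2, 6

Among the 8 variables, 5 fits only Carol (and all 8 values in {1, 2, 3, 4, 5, 6, 7, 8} must be used), so Carol = 5.
The 7 still-open variables draw from only 7 values {1, 2, 3, 4, 6, 7, 8}, so each is used; only Ivy can be 4, hence Ivy = 4.
The 6 still-open variables together cover exactly {1, 2, 3, 6, 7, 8} — 6 values for 6 variables — and 3 appears only in Erin's list, so Erin = 3.
The 5 still-open variables draw from only 5 values {1, 2, 6, 7, 8}, so each is used; only Hank can be 8, hence Hank = 8.
Frank and Priya between them cover only {1, 7} — a naked pair. Remove those values from Jack.
No further eliminations apply; Liam can still be any of 2, 6.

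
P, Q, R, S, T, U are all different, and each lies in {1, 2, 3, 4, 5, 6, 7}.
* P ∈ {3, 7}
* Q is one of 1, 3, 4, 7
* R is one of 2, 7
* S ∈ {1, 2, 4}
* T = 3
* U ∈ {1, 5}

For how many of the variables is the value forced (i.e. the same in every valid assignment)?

4

T's domain is down to {3}, so T = 3. Strike 3 from P, Q.
P's domain is down to {7}, so P = 7. So Q, R can't be 7.
R has just one choice, so R = 2. So S can't be 2.
The 3 still-open variables draw from only 3 values {1, 4, 5}, so each is used; only U can be 5, hence U = 5.
Determined: P=7, R=2, T=3, U=5. The other variables each still have more than one consistent value. That makes 4.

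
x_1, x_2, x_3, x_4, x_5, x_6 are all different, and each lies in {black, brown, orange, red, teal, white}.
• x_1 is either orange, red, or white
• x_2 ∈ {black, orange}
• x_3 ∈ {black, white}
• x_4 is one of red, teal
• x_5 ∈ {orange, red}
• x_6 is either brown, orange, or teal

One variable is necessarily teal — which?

x_4

The 6 variables together cover exactly {black, brown, orange, red, teal, white} — 6 values for 6 variables — and brown appears only in x_6's list, so x_6 = brown.
Among the 5 still-open variables, teal fits only x_4 (and all 5 values in {black, orange, red, teal, white} must be used), so x_4 = teal.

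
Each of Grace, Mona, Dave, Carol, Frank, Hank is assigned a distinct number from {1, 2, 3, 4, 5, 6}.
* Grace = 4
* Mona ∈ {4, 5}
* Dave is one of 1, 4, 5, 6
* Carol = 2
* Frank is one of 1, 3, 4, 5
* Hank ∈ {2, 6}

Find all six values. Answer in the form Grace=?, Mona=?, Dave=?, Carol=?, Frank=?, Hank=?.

Grace must be 4 (only option left). Strike 4 from Mona, Dave, Frank.
Mona's domain is down to {5}, so Mona = 5. Eliminate 5 elsewhere: Dave, Frank.
That leaves Carol = 2. Eliminate 2 elsewhere: Hank.
Hank must be 6 (only option left). Remove 6 from Dave.
Dave must be 1 (only option left). Strike 1 from Frank.
Frank must be 3 (only option left).

Grace=4, Mona=5, Dave=1, Carol=2, Frank=3, Hank=6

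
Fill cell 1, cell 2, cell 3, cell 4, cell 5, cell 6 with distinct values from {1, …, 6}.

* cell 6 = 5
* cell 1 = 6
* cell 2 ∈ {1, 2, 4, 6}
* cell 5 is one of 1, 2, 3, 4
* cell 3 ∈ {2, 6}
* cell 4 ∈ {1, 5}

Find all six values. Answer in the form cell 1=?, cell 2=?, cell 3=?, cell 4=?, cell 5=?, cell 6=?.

cell 1=6, cell 2=4, cell 3=2, cell 4=1, cell 5=3, cell 6=5

cell 1 has just one choice, so cell 1 = 6. So cell 2, cell 3 can't be 6.
cell 3 has just one choice, so cell 3 = 2. So cell 2, cell 5 can't be 2.
cell 6 must be 5 (only option left). Eliminate 5 elsewhere: cell 4.
cell 4's domain is down to {1}, so cell 4 = 1. So cell 2, cell 5 can't be 1.
That leaves cell 2 = 4. Strike 4 from cell 5.
That leaves cell 5 = 3.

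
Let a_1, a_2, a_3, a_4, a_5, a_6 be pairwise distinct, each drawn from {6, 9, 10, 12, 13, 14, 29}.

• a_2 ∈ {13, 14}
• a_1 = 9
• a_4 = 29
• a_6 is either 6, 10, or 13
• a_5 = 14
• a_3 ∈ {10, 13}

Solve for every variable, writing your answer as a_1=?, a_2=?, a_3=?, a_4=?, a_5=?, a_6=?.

a_1 must be 9 (only option left).
a_4's domain is down to {29}, so a_4 = 29.
a_5 has just one choice, so a_5 = 14. Eliminate 14 elsewhere: a_2.
a_2 must be 13 (only option left). Remove 13 from a_3, a_6.
a_3's domain is down to {10}, so a_3 = 10. Eliminate 10 elsewhere: a_6.
That leaves a_6 = 6.

a_1=9, a_2=13, a_3=10, a_4=29, a_5=14, a_6=6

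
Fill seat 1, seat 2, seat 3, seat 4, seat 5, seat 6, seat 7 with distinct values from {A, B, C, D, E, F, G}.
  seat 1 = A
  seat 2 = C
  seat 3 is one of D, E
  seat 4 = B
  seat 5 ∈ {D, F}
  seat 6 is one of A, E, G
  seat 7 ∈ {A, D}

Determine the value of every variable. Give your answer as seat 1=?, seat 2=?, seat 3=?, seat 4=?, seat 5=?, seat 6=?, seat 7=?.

seat 1's domain is down to {A}, so seat 1 = A. Eliminate A elsewhere: seat 6, seat 7.
seat 2 must be C (only option left).
That leaves seat 4 = B.
seat 7 must be D (only option left). Strike D from seat 3, seat 5.
seat 3 has just one choice, so seat 3 = E. Eliminate E elsewhere: seat 6.
That leaves seat 5 = F.
seat 6 must be G (only option left).

seat 1=A, seat 2=C, seat 3=E, seat 4=B, seat 5=F, seat 6=G, seat 7=D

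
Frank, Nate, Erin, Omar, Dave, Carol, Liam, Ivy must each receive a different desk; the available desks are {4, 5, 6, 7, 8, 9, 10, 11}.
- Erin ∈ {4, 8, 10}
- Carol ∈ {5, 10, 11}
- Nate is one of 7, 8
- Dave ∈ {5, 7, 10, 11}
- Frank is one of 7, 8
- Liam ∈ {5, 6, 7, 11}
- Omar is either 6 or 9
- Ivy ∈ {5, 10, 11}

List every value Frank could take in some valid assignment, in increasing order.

Among the 8 variables, 4 fits only Erin (and all 8 values in {4, 5, 6, 7, 8, 9, 10, 11} must be used), so Erin = 4.
The 7 still-open variables together cover exactly {5, 6, 7, 8, 9, 10, 11} — 7 values for 7 variables — and 9 appears only in Omar's list, so Omar = 9.
The 6 still-open variables together cover exactly {5, 6, 7, 8, 10, 11} — 6 values for 6 variables — and 6 appears only in Liam's list, so Liam = 6.
Frank and Nate between them cover only {7, 8} — a naked pair. Remove those values from Dave.
No further eliminations apply; Frank can still be any of 7, 8.

7, 8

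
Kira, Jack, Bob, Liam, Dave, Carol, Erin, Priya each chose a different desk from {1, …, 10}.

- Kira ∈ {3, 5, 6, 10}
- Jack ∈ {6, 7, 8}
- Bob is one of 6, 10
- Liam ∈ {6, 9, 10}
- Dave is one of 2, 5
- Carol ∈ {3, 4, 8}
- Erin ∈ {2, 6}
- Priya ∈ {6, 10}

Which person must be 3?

Kira

The 2 variables Bob and Priya are confined to {6, 10}, which locks those values in; drop them from Kira, Jack, Liam, Erin.
Liam has just one choice, so Liam = 9.
Erin's domain is down to {2}, so Erin = 2. Remove 2 from Dave.
That leaves Dave = 5. Eliminate 5 elsewhere: Kira.
So 3 goes to Kira.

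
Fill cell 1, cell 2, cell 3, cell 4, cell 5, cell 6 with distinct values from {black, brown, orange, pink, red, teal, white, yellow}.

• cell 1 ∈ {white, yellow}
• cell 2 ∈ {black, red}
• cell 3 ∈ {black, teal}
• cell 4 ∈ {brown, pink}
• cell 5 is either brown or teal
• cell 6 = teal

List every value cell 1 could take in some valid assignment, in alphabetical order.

white, yellow

cell 6 must be teal (only option left). Strike teal from cell 3, cell 5.
cell 3 has just one choice, so cell 3 = black. Eliminate black elsewhere: cell 2.
That leaves cell 5 = brown. So cell 4 can't be brown.
That leaves cell 2 = red.
cell 4 has just one choice, so cell 4 = pink.
No further eliminations apply; cell 1 can still be any of white, yellow.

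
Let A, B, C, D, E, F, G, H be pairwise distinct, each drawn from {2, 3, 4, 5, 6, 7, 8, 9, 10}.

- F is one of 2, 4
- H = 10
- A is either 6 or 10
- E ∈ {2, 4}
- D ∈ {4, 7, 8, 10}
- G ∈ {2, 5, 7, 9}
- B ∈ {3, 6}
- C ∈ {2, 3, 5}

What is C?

5

H has just one choice, so H = 10. Remove 10 from A, D.
A has just one choice, so A = 6. Remove 6 from B.
B has just one choice, so B = 3. Strike 3 from C.
E and F between them cover only {2, 4} — a naked pair. Remove those values from C, D, G.
So C = 5.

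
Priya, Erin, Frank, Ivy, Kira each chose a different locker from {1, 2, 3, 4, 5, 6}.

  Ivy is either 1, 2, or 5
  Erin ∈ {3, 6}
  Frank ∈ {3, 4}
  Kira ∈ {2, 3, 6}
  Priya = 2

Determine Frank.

4

Priya must be 2 (only option left). Remove 2 from Ivy, Kira.
The 2 variables Erin and Kira are confined to {3, 6}, which locks those values in; drop them from Frank.
So Frank = 4.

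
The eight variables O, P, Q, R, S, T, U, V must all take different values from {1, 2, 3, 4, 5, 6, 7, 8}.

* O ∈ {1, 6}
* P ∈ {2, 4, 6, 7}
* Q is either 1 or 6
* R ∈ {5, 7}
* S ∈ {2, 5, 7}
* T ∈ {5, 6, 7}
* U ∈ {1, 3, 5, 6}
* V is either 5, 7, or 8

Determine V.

The 8 variables draw from only 8 values {1, 2, 3, 4, 5, 6, 7, 8}, so each is used; only U can be 3, hence U = 3.
The 7 still-open variables together cover exactly {1, 2, 4, 5, 6, 7, 8} — 7 values for 7 variables — and 4 appears only in P's list, so P = 4.
The 6 still-open variables together cover exactly {1, 2, 5, 6, 7, 8} — 6 values for 6 variables — and 2 appears only in S's list, so S = 2.
The 5 still-open variables together cover exactly {1, 5, 6, 7, 8} — 5 values for 5 variables — and 8 appears only in V's list, so V = 8.

8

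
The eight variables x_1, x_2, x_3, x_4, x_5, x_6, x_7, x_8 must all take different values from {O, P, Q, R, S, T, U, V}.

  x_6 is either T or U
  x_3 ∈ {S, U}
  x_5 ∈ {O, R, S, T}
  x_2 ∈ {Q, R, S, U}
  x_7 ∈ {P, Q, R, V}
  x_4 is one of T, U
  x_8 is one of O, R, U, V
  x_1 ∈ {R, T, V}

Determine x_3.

S

The 8 variables draw from only 8 values {O, P, Q, R, S, T, U, V}, so each is used; only x_7 can be P, hence x_7 = P.
Among the 7 still-open variables, Q fits only x_2 (and all 7 values in {O, Q, R, S, T, U, V} must be used), so x_2 = Q.
The 2 variables x_4 and x_6 are confined to {T, U}, which locks those values in; drop them from x_1, x_3, x_5, x_8.
So x_3 = S.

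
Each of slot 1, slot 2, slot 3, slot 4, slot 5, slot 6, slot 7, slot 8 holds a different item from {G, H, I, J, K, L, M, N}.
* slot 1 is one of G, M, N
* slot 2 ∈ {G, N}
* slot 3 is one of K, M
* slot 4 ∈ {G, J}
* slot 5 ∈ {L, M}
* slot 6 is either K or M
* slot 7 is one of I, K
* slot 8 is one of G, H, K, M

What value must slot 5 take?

L

The 8 variables draw from only 8 values {G, H, I, J, K, L, M, N}, so each is used; only slot 8 can be H, hence slot 8 = H.
Among the 7 still-open variables, I fits only slot 7 (and all 7 values in {G, I, J, K, L, M, N} must be used), so slot 7 = I.
The 6 still-open variables draw from only 6 values {G, J, K, L, M, N}, so each is used; only slot 4 can be J, hence slot 4 = J.
Among the 5 still-open variables, L fits only slot 5 (and all 5 values in {G, K, L, M, N} must be used), so slot 5 = L.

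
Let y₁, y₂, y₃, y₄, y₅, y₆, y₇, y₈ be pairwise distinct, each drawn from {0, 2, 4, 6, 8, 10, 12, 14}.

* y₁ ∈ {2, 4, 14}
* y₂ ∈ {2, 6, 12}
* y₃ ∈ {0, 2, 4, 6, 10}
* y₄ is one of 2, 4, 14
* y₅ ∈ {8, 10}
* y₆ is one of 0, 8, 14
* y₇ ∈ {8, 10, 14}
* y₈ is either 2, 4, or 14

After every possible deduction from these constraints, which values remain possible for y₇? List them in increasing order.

The 8 variables together cover exactly {0, 2, 4, 6, 8, 10, 12, 14} — 8 values for 8 variables — and 12 appears only in y₂'s list, so y₂ = 12.
The 7 still-open variables draw from only 7 values {0, 2, 4, 6, 8, 10, 14}, so each is used; only y₃ can be 6, hence y₃ = 6.
The 6 still-open variables draw from only 6 values {0, 2, 4, 8, 10, 14}, so each is used; only y₆ can be 0, hence y₆ = 0.
y₁, y₄, y₈ share exactly the 3 values {2, 4, 14}; by pigeonhole those values go to them, so strike 2, 4, 14 from y₇.
No further eliminations apply; y₇ can still be any of 8, 10.

8, 10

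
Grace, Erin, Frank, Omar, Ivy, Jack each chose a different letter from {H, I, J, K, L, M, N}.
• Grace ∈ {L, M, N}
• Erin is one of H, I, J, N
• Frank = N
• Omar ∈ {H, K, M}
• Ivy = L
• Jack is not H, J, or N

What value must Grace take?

M

Frank's domain is down to {N}, so Frank = N. Remove N from Grace, Erin.
Ivy has just one choice, so Ivy = L. Strike L from Grace, Jack.
So Grace = M.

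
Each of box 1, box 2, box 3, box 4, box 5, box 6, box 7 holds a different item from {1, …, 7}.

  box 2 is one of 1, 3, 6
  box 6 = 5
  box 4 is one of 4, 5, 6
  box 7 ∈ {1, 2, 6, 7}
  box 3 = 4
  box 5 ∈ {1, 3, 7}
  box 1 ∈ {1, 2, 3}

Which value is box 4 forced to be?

6

box 3's domain is down to {4}, so box 3 = 4. Remove 4 from box 4.
box 6 must be 5 (only option left). So box 4 can't be 5.
So box 4 = 6.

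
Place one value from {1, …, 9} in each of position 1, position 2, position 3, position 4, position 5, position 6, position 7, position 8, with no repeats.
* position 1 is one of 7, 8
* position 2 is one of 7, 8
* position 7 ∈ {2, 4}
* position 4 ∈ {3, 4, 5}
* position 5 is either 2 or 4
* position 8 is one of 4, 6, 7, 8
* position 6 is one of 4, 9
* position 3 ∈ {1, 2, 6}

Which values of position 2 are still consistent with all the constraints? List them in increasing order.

The 2 variables position 1 and position 2 are confined to {7, 8}, which locks those values in; drop them from position 8.
position 5 and position 7 share exactly the 2 values {2, 4}; by pigeonhole those values go to them, so strike 2, 4 from position 3, position 4, position 6, position 8.
position 6 has just one choice, so position 6 = 9.
That leaves position 8 = 6. So position 3 can't be 6.
position 3 must be 1 (only option left).
No further eliminations apply; position 2 can still be any of 7, 8.

7, 8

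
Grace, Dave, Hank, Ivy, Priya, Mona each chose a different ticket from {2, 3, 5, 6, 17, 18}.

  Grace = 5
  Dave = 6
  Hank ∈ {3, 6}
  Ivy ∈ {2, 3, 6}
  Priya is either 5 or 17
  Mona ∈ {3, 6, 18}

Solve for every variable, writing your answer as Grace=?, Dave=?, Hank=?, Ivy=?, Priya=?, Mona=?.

Grace=5, Dave=6, Hank=3, Ivy=2, Priya=17, Mona=18

Grace must be 5 (only option left). Eliminate 5 elsewhere: Priya.
Dave has just one choice, so Dave = 6. Remove 6 from Hank, Ivy, Mona.
Hank has just one choice, so Hank = 3. Eliminate 3 elsewhere: Ivy, Mona.
Ivy's domain is down to {2}, so Ivy = 2.
Priya has just one choice, so Priya = 17.
That leaves Mona = 18.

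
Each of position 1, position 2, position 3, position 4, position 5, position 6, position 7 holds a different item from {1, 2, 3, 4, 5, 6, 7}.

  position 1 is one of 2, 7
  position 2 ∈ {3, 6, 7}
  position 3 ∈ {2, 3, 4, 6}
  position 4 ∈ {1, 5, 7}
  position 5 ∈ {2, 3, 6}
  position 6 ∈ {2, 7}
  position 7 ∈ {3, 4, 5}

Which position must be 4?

Among the 7 variables, 1 fits only position 4 (and all 7 values in {1, 2, 3, 4, 5, 6, 7} must be used), so position 4 = 1.
The 6 still-open variables draw from only 6 values {2, 3, 4, 5, 6, 7}, so each is used; only position 7 can be 5, hence position 7 = 5.
Among the 5 still-open variables, 4 fits only position 3 (and all 5 values in {2, 3, 4, 6, 7} must be used), so position 3 = 4.

position 3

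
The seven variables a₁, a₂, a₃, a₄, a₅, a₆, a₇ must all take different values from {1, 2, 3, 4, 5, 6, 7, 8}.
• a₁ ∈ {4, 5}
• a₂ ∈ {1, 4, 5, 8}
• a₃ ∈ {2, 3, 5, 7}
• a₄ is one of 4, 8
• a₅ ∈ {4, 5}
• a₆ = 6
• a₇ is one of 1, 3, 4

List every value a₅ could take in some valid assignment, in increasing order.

a₆'s domain is down to {6}, so a₆ = 6.
a₁ and a₅ share exactly the 2 values {4, 5}; by pigeonhole those values go to them, so strike 4, 5 from a₂, a₃, a₄, a₇.
a₄'s domain is down to {8}, so a₄ = 8. So a₂ can't be 8.
a₂ must be 1 (only option left). Remove 1 from a₇.
a₇ has just one choice, so a₇ = 3. Remove 3 from a₃.
No further eliminations apply; a₅ can still be any of 4, 5.

4, 5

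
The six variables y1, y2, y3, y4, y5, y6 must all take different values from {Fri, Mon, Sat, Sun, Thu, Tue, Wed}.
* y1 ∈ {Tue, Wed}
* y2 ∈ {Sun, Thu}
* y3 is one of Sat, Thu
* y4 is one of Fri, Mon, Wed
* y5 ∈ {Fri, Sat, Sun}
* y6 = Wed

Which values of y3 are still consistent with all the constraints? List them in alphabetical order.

Sat, Thu

y6 must be Wed (only option left). So y1, y4 can't be Wed.
y1's domain is down to {Tue}, so y1 = Tue.
No further eliminations apply; y3 can still be any of Sat, Thu.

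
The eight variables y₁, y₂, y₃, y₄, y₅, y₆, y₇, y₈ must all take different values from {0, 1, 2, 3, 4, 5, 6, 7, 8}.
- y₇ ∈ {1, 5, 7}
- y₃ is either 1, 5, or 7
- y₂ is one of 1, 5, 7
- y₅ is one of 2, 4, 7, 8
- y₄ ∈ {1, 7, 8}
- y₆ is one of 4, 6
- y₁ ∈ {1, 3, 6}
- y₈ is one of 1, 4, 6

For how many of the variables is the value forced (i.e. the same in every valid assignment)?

3

Among the 8 variables, 2 fits only y₅ (and all 8 values in {1, 2, 3, 4, 5, 6, 7, 8} must be used), so y₅ = 2.
The 7 still-open variables together cover exactly {1, 3, 4, 5, 6, 7, 8} — 7 values for 7 variables — and 3 appears only in y₁'s list, so y₁ = 3.
Among the 6 still-open variables, 8 fits only y₄ (and all 6 values in {1, 4, 5, 6, 7, 8} must be used), so y₄ = 8.
The 3 variables y₂, y₃, y₇ are confined to {1, 5, 7}, which locks those values in; drop them from y₈.
Determined: y₁=3, y₄=8, y₅=2. The other variables each still have more than one consistent value. That makes 3.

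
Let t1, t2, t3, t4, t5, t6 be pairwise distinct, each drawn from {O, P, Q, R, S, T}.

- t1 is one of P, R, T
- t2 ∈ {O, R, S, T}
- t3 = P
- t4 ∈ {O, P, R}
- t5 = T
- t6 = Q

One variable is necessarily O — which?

t4

t3's domain is down to {P}, so t3 = P. So t1, t4 can't be P.
That leaves t5 = T. Remove T from t1, t2.
t6's domain is down to {Q}, so t6 = Q.
t1 has just one choice, so t1 = R. So t2, t4 can't be R.
So O goes to t4.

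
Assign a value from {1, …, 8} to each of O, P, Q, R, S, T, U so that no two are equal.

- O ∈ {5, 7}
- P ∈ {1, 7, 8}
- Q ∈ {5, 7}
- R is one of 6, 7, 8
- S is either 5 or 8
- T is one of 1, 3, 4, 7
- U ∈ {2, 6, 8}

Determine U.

2

The 2 variables O and Q are confined to {5, 7}, which locks those values in; drop them from P, R, S, T.
S has just one choice, so S = 8. Eliminate 8 elsewhere: P, R, U.
That leaves P = 1. Strike 1 from T.
R's domain is down to {6}, so R = 6. So U can't be 6.
So U = 2.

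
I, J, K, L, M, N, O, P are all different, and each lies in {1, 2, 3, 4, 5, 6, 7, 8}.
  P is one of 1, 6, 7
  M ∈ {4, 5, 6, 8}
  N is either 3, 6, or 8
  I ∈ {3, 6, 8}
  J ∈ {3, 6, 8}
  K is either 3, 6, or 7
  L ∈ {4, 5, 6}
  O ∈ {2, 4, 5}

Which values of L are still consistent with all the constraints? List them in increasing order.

The 8 variables together cover exactly {1, 2, 3, 4, 5, 6, 7, 8} — 8 values for 8 variables — and 1 appears only in P's list, so P = 1.
Among the 7 still-open variables, 2 fits only O (and all 7 values in {2, 3, 4, 5, 6, 7, 8} must be used), so O = 2.
Among the 6 still-open variables, 7 fits only K (and all 6 values in {3, 4, 5, 6, 7, 8} must be used), so K = 7.
I, J, N between them cover only {3, 6, 8} — a naked triple. Remove those values from L, M.
No further eliminations apply; L can still be any of 4, 5.

4, 5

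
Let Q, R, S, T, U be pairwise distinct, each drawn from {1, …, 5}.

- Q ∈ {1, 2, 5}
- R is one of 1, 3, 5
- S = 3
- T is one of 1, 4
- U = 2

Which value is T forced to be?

4

S has just one choice, so S = 3. Eliminate 3 elsewhere: R.
U's domain is down to {2}, so U = 2. Eliminate 2 elsewhere: Q.
Among the 3 still-open variables, 4 fits only T (and all 3 values in {1, 4, 5} must be used), so T = 4.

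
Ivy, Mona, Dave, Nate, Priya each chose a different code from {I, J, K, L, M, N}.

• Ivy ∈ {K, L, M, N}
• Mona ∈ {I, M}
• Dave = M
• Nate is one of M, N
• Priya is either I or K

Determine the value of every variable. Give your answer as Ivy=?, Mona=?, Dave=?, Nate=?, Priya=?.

Dave's domain is down to {M}, so Dave = M. Eliminate M elsewhere: Ivy, Mona, Nate.
Nate has just one choice, so Nate = N. Eliminate N elsewhere: Ivy.
Mona must be I (only option left). Eliminate I elsewhere: Priya.
Priya has just one choice, so Priya = K. Remove K from Ivy.
Ivy's domain is down to {L}, so Ivy = L.

Ivy=L, Mona=I, Dave=M, Nate=N, Priya=K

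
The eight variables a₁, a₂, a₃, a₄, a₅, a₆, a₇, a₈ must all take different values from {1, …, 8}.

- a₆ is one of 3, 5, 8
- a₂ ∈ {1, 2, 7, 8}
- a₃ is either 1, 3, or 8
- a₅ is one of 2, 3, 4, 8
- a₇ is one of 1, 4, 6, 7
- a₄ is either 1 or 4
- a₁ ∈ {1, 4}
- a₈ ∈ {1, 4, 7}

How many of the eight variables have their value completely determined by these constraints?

3

Among the 8 variables, 5 fits only a₆ (and all 8 values in {1, 2, 3, 4, 5, 6, 7, 8} must be used), so a₆ = 5.
Among the 7 still-open variables, 6 fits only a₇ (and all 7 values in {1, 2, 3, 4, 6, 7, 8} must be used), so a₇ = 6.
The 2 variables a₁ and a₄ are confined to {1, 4}, which locks those values in; drop them from a₂, a₃, a₅, a₈.
a₈'s domain is down to {7}, so a₈ = 7. Strike 7 from a₂.
Determined: a₆=5, a₇=6, a₈=7. The other variables each still have more than one consistent value. That makes 3.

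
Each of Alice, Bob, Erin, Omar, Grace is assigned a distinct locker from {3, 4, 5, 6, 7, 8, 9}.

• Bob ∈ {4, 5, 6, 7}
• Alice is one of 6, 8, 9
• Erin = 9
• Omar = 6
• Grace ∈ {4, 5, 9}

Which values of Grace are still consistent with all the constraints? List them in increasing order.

4, 5

Erin has just one choice, so Erin = 9. Eliminate 9 elsewhere: Alice, Grace.
Omar has just one choice, so Omar = 6. Eliminate 6 elsewhere: Alice, Bob.
Alice has just one choice, so Alice = 8.
No further eliminations apply; Grace can still be any of 4, 5.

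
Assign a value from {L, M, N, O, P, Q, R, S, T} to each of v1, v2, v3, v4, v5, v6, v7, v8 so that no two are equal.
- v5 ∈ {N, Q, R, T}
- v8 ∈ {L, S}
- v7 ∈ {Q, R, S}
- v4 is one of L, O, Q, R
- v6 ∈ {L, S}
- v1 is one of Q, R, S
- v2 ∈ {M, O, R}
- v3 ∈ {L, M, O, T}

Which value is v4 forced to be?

O

The 8 variables together cover exactly {L, M, N, O, Q, R, S, T} — 8 values for 8 variables — and N appears only in v5's list, so v5 = N.
The 7 still-open variables together cover exactly {L, M, O, Q, R, S, T} — 7 values for 7 variables — and T appears only in v3's list, so v3 = T.
Among the 6 still-open variables, M fits only v2 (and all 6 values in {L, M, O, Q, R, S} must be used), so v2 = M.
The 5 still-open variables together cover exactly {L, O, Q, R, S} — 5 values for 5 variables — and O appears only in v4's list, so v4 = O.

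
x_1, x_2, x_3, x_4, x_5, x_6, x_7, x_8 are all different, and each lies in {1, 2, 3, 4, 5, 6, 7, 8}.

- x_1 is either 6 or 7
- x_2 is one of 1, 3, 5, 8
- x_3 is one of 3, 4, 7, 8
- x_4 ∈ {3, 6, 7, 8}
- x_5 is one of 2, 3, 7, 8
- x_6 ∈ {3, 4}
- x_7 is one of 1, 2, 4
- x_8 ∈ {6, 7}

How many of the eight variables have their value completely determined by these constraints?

The 8 variables together cover exactly {1, 2, 3, 4, 5, 6, 7, 8} — 8 values for 8 variables — and 5 appears only in x_2's list, so x_2 = 5.
The 7 still-open variables draw from only 7 values {1, 2, 3, 4, 6, 7, 8}, so each is used; only x_7 can be 1, hence x_7 = 1.
The 6 still-open variables draw from only 6 values {2, 3, 4, 6, 7, 8}, so each is used; only x_5 can be 2, hence x_5 = 2.
x_1 and x_8 share exactly the 2 values {6, 7}; by pigeonhole those values go to them, so strike 6, 7 from x_3, x_4.
Determined: x_2=5, x_5=2, x_7=1. The other variables each still have more than one consistent value. That makes 3.

3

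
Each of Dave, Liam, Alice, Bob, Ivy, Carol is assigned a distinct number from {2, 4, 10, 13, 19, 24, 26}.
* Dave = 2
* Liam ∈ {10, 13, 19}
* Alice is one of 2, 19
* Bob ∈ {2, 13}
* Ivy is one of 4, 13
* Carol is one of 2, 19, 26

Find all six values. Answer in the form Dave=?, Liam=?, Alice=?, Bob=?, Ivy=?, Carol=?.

Dave must be 2 (only option left). Strike 2 from Alice, Bob, Carol.
Alice must be 19 (only option left). So Liam, Carol can't be 19.
Bob must be 13 (only option left). Strike 13 from Liam, Ivy.
Ivy's domain is down to {4}, so Ivy = 4.
Carol must be 26 (only option left).
Liam's domain is down to {10}, so Liam = 10.

Dave=2, Liam=10, Alice=19, Bob=13, Ivy=4, Carol=26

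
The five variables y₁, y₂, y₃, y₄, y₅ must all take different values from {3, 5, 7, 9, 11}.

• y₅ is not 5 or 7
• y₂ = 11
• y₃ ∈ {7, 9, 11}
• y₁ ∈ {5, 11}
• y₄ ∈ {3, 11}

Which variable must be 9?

y₅

y₂ has just one choice, so y₂ = 11. Strike 11 from y₁, y₃, y₄, y₅.
y₄ has just one choice, so y₄ = 3. Strike 3 from y₅.
So 9 goes to y₅.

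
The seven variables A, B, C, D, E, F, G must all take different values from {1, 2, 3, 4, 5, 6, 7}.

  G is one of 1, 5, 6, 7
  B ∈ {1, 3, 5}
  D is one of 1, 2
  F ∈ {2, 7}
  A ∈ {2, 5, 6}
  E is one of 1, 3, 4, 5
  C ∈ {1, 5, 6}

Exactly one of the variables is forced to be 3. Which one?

The 7 variables together cover exactly {1, 2, 3, 4, 5, 6, 7} — 7 values for 7 variables — and 4 appears only in E's list, so E = 4.
Among the 6 still-open variables, 3 fits only B (and all 6 values in {1, 2, 3, 5, 6, 7} must be used), so B = 3.

B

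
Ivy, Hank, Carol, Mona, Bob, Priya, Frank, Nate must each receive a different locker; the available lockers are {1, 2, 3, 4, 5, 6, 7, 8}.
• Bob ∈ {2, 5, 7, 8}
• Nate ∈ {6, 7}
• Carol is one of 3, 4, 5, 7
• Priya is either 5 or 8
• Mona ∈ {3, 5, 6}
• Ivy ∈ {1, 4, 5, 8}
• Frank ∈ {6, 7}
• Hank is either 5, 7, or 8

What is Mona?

3

Among the 8 variables, 1 fits only Ivy (and all 8 values in {1, 2, 3, 4, 5, 6, 7, 8} must be used), so Ivy = 1.
Among the 7 still-open variables, 2 fits only Bob (and all 7 values in {2, 3, 4, 5, 6, 7, 8} must be used), so Bob = 2.
The 6 still-open variables together cover exactly {3, 4, 5, 6, 7, 8} — 6 values for 6 variables — and 4 appears only in Carol's list, so Carol = 4.
The 5 still-open variables together cover exactly {3, 5, 6, 7, 8} — 5 values for 5 variables — and 3 appears only in Mona's list, so Mona = 3.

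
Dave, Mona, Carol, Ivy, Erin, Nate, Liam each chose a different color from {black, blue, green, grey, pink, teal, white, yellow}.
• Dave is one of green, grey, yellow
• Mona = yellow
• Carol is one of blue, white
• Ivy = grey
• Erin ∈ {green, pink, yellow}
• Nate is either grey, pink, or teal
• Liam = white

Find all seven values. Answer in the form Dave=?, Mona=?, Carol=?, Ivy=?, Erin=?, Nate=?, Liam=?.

Mona's domain is down to {yellow}, so Mona = yellow. So Dave, Erin can't be yellow.
Ivy's domain is down to {grey}, so Ivy = grey. So Dave, Nate can't be grey.
Liam must be white (only option left). Strike white from Carol.
That leaves Dave = green. Strike green from Erin.
That leaves Carol = blue.
Erin has just one choice, so Erin = pink. Eliminate pink elsewhere: Nate.
Nate must be teal (only option left).

Dave=green, Mona=yellow, Carol=blue, Ivy=grey, Erin=pink, Nate=teal, Liam=white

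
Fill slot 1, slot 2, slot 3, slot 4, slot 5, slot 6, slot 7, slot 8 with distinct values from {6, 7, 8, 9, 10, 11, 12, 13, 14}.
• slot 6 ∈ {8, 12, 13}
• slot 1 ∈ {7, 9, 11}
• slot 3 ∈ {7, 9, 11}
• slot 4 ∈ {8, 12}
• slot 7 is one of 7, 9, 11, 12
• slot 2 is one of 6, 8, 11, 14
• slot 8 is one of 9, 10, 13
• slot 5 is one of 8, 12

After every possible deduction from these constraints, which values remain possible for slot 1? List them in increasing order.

slot 4 and slot 5 share exactly the 2 values {8, 12}; by pigeonhole those values go to them, so strike 8, 12 from slot 2, slot 6, slot 7.
slot 6's domain is down to {13}, so slot 6 = 13. Remove 13 from slot 8.
The 3 variables slot 1, slot 3, slot 7 are confined to {7, 9, 11}, which locks those values in; drop them from slot 2, slot 8.
slot 8 has just one choice, so slot 8 = 10.
No further eliminations apply; slot 1 can still be any of 7, 9, 11.

7, 9, 11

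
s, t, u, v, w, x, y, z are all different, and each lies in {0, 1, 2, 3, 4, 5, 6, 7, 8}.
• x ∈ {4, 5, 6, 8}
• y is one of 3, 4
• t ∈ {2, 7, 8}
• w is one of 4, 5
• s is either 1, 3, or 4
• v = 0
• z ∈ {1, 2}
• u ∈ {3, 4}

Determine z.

2

v must be 0 (only option left).
u and y between them cover only {3, 4} — a naked pair. Remove those values from s, w, x.
That leaves s = 1. Eliminate 1 elsewhere: z.
So z = 2.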